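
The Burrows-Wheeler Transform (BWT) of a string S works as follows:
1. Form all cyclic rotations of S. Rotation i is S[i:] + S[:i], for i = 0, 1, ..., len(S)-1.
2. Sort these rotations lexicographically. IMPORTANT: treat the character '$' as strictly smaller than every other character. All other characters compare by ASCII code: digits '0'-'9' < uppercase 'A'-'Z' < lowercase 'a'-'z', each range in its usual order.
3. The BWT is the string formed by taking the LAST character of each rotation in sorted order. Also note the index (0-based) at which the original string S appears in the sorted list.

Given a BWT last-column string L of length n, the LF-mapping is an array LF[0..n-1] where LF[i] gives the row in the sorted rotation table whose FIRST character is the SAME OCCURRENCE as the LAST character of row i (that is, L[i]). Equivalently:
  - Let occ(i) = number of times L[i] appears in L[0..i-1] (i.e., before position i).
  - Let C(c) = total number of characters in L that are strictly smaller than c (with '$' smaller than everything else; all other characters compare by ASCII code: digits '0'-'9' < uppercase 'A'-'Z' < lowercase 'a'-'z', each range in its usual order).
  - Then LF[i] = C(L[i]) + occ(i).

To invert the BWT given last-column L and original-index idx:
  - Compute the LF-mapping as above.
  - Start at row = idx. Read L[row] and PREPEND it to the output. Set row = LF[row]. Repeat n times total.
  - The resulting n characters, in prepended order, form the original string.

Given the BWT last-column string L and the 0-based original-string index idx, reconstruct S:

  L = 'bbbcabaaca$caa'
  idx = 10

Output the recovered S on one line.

Answer: bacbaabaaccab$

Derivation:
LF mapping: 7 8 9 11 1 10 2 3 12 4 0 13 5 6
Walk LF starting at row 10, prepending L[row]:
  step 1: row=10, L[10]='$', prepend. Next row=LF[10]=0
  step 2: row=0, L[0]='b', prepend. Next row=LF[0]=7
  step 3: row=7, L[7]='a', prepend. Next row=LF[7]=3
  step 4: row=3, L[3]='c', prepend. Next row=LF[3]=11
  step 5: row=11, L[11]='c', prepend. Next row=LF[11]=13
  step 6: row=13, L[13]='a', prepend. Next row=LF[13]=6
  step 7: row=6, L[6]='a', prepend. Next row=LF[6]=2
  step 8: row=2, L[2]='b', prepend. Next row=LF[2]=9
  step 9: row=9, L[9]='a', prepend. Next row=LF[9]=4
  step 10: row=4, L[4]='a', prepend. Next row=LF[4]=1
  step 11: row=1, L[1]='b', prepend. Next row=LF[1]=8
  step 12: row=8, L[8]='c', prepend. Next row=LF[8]=12
  step 13: row=12, L[12]='a', prepend. Next row=LF[12]=5
  step 14: row=5, L[5]='b', prepend. Next row=LF[5]=10
Reversed output: bacbaabaaccab$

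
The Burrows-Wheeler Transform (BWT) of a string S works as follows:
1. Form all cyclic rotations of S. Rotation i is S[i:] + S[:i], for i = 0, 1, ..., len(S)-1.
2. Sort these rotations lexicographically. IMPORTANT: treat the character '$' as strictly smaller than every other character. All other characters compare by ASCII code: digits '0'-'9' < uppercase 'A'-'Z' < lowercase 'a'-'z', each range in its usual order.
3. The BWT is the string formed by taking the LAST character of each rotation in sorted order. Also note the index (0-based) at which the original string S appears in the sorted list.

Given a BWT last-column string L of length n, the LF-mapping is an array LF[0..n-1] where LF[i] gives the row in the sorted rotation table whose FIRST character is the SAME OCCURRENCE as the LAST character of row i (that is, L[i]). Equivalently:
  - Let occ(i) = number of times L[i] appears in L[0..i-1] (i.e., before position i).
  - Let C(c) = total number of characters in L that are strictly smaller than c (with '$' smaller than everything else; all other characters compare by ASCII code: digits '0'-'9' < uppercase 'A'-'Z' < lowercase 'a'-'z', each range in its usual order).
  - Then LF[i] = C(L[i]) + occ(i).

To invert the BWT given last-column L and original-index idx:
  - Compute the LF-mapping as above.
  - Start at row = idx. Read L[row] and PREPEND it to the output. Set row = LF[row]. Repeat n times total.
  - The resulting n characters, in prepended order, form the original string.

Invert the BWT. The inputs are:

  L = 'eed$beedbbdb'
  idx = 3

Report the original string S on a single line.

Answer: bebbeddedbe$

Derivation:
LF mapping: 8 9 5 0 1 10 11 6 2 3 7 4
Walk LF starting at row 3, prepending L[row]:
  step 1: row=3, L[3]='$', prepend. Next row=LF[3]=0
  step 2: row=0, L[0]='e', prepend. Next row=LF[0]=8
  step 3: row=8, L[8]='b', prepend. Next row=LF[8]=2
  step 4: row=2, L[2]='d', prepend. Next row=LF[2]=5
  step 5: row=5, L[5]='e', prepend. Next row=LF[5]=10
  step 6: row=10, L[10]='d', prepend. Next row=LF[10]=7
  step 7: row=7, L[7]='d', prepend. Next row=LF[7]=6
  step 8: row=6, L[6]='e', prepend. Next row=LF[6]=11
  step 9: row=11, L[11]='b', prepend. Next row=LF[11]=4
  step 10: row=4, L[4]='b', prepend. Next row=LF[4]=1
  step 11: row=1, L[1]='e', prepend. Next row=LF[1]=9
  step 12: row=9, L[9]='b', prepend. Next row=LF[9]=3
Reversed output: bebbeddedbe$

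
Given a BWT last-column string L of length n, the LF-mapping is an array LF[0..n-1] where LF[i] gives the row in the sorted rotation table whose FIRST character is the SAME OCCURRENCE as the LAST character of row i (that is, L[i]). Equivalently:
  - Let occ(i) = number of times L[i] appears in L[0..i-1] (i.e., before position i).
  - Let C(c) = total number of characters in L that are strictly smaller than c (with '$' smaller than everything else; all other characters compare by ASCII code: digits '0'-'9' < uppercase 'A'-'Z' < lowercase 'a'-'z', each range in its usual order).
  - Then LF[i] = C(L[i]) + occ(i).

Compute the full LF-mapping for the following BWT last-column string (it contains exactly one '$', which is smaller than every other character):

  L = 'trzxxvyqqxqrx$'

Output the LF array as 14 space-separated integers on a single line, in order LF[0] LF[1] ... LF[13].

Char counts: '$':1, 'q':3, 'r':2, 't':1, 'v':1, 'x':4, 'y':1, 'z':1
C (first-col start): C('$')=0, C('q')=1, C('r')=4, C('t')=6, C('v')=7, C('x')=8, C('y')=12, C('z')=13
L[0]='t': occ=0, LF[0]=C('t')+0=6+0=6
L[1]='r': occ=0, LF[1]=C('r')+0=4+0=4
L[2]='z': occ=0, LF[2]=C('z')+0=13+0=13
L[3]='x': occ=0, LF[3]=C('x')+0=8+0=8
L[4]='x': occ=1, LF[4]=C('x')+1=8+1=9
L[5]='v': occ=0, LF[5]=C('v')+0=7+0=7
L[6]='y': occ=0, LF[6]=C('y')+0=12+0=12
L[7]='q': occ=0, LF[7]=C('q')+0=1+0=1
L[8]='q': occ=1, LF[8]=C('q')+1=1+1=2
L[9]='x': occ=2, LF[9]=C('x')+2=8+2=10
L[10]='q': occ=2, LF[10]=C('q')+2=1+2=3
L[11]='r': occ=1, LF[11]=C('r')+1=4+1=5
L[12]='x': occ=3, LF[12]=C('x')+3=8+3=11
L[13]='$': occ=0, LF[13]=C('$')+0=0+0=0

Answer: 6 4 13 8 9 7 12 1 2 10 3 5 11 0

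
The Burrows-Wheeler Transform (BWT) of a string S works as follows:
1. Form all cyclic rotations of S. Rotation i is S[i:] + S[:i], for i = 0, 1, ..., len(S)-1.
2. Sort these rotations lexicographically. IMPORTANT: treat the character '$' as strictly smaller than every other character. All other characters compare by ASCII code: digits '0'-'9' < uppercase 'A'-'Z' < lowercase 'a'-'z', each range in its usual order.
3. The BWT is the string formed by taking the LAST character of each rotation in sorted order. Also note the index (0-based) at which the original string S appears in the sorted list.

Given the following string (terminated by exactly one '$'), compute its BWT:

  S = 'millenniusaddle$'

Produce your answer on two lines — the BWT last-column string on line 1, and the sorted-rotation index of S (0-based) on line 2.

Answer: esadllmndli$neui
11

Derivation:
All 16 rotations (rotation i = S[i:]+S[:i]):
  rot[0] = millenniusaddle$
  rot[1] = illenniusaddle$m
  rot[2] = llenniusaddle$mi
  rot[3] = lenniusaddle$mil
  rot[4] = enniusaddle$mill
  rot[5] = nniusaddle$mille
  rot[6] = niusaddle$millen
  rot[7] = iusaddle$millenn
  rot[8] = usaddle$millenni
  rot[9] = saddle$millenniu
  rot[10] = addle$millennius
  rot[11] = ddle$millenniusa
  rot[12] = dle$millenniusad
  rot[13] = le$millenniusadd
  rot[14] = e$millenniusaddl
  rot[15] = $millenniusaddle
Sorted (with $ < everything):
  sorted[0] = $millenniusaddle  (last char: 'e')
  sorted[1] = addle$millennius  (last char: 's')
  sorted[2] = ddle$millenniusa  (last char: 'a')
  sorted[3] = dle$millenniusad  (last char: 'd')
  sorted[4] = e$millenniusaddl  (last char: 'l')
  sorted[5] = enniusaddle$mill  (last char: 'l')
  sorted[6] = illenniusaddle$m  (last char: 'm')
  sorted[7] = iusaddle$millenn  (last char: 'n')
  sorted[8] = le$millenniusadd  (last char: 'd')
  sorted[9] = lenniusaddle$mil  (last char: 'l')
  sorted[10] = llenniusaddle$mi  (last char: 'i')
  sorted[11] = millenniusaddle$  (last char: '$')
  sorted[12] = niusaddle$millen  (last char: 'n')
  sorted[13] = nniusaddle$mille  (last char: 'e')
  sorted[14] = saddle$millenniu  (last char: 'u')
  sorted[15] = usaddle$millenni  (last char: 'i')
Last column: esadllmndli$neui
Original string S is at sorted index 11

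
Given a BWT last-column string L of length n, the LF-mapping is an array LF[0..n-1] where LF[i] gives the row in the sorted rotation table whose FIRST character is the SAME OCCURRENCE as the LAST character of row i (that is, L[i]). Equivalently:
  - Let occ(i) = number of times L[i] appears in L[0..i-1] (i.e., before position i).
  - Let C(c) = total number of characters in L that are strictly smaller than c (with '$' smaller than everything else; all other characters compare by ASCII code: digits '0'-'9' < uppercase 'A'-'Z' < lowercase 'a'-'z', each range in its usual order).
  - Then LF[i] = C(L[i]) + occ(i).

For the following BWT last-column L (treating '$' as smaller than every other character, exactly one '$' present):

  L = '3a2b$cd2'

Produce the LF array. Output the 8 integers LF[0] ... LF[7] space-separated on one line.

Char counts: '$':1, '2':2, '3':1, 'a':1, 'b':1, 'c':1, 'd':1
C (first-col start): C('$')=0, C('2')=1, C('3')=3, C('a')=4, C('b')=5, C('c')=6, C('d')=7
L[0]='3': occ=0, LF[0]=C('3')+0=3+0=3
L[1]='a': occ=0, LF[1]=C('a')+0=4+0=4
L[2]='2': occ=0, LF[2]=C('2')+0=1+0=1
L[3]='b': occ=0, LF[3]=C('b')+0=5+0=5
L[4]='$': occ=0, LF[4]=C('$')+0=0+0=0
L[5]='c': occ=0, LF[5]=C('c')+0=6+0=6
L[6]='d': occ=0, LF[6]=C('d')+0=7+0=7
L[7]='2': occ=1, LF[7]=C('2')+1=1+1=2

Answer: 3 4 1 5 0 6 7 2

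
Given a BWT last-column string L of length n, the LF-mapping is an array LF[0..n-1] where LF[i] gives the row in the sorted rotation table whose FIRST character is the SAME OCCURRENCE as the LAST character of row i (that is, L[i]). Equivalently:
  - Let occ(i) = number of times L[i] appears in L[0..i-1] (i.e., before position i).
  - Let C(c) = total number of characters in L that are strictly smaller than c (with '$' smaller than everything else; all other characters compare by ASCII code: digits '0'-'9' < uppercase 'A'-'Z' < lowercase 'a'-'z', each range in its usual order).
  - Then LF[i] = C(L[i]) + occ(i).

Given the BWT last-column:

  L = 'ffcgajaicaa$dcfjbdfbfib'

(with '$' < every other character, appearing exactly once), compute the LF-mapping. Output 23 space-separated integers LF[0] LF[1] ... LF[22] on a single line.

Answer: 13 14 8 18 1 21 2 19 9 3 4 0 11 10 15 22 5 12 16 6 17 20 7

Derivation:
Char counts: '$':1, 'a':4, 'b':3, 'c':3, 'd':2, 'f':5, 'g':1, 'i':2, 'j':2
C (first-col start): C('$')=0, C('a')=1, C('b')=5, C('c')=8, C('d')=11, C('f')=13, C('g')=18, C('i')=19, C('j')=21
L[0]='f': occ=0, LF[0]=C('f')+0=13+0=13
L[1]='f': occ=1, LF[1]=C('f')+1=13+1=14
L[2]='c': occ=0, LF[2]=C('c')+0=8+0=8
L[3]='g': occ=0, LF[3]=C('g')+0=18+0=18
L[4]='a': occ=0, LF[4]=C('a')+0=1+0=1
L[5]='j': occ=0, LF[5]=C('j')+0=21+0=21
L[6]='a': occ=1, LF[6]=C('a')+1=1+1=2
L[7]='i': occ=0, LF[7]=C('i')+0=19+0=19
L[8]='c': occ=1, LF[8]=C('c')+1=8+1=9
L[9]='a': occ=2, LF[9]=C('a')+2=1+2=3
L[10]='a': occ=3, LF[10]=C('a')+3=1+3=4
L[11]='$': occ=0, LF[11]=C('$')+0=0+0=0
L[12]='d': occ=0, LF[12]=C('d')+0=11+0=11
L[13]='c': occ=2, LF[13]=C('c')+2=8+2=10
L[14]='f': occ=2, LF[14]=C('f')+2=13+2=15
L[15]='j': occ=1, LF[15]=C('j')+1=21+1=22
L[16]='b': occ=0, LF[16]=C('b')+0=5+0=5
L[17]='d': occ=1, LF[17]=C('d')+1=11+1=12
L[18]='f': occ=3, LF[18]=C('f')+3=13+3=16
L[19]='b': occ=1, LF[19]=C('b')+1=5+1=6
L[20]='f': occ=4, LF[20]=C('f')+4=13+4=17
L[21]='i': occ=1, LF[21]=C('i')+1=19+1=20
L[22]='b': occ=2, LF[22]=C('b')+2=5+2=7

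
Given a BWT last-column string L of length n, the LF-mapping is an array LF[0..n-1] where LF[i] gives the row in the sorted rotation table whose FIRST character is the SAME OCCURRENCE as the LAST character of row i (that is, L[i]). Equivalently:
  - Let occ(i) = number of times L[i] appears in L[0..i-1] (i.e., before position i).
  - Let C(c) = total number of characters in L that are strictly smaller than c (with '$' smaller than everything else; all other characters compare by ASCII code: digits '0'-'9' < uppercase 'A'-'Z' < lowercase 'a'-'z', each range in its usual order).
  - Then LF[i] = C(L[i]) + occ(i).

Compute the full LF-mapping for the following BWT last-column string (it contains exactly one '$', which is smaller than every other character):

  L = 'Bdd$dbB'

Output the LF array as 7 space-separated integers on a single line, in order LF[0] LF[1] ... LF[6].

Char counts: '$':1, 'B':2, 'b':1, 'd':3
C (first-col start): C('$')=0, C('B')=1, C('b')=3, C('d')=4
L[0]='B': occ=0, LF[0]=C('B')+0=1+0=1
L[1]='d': occ=0, LF[1]=C('d')+0=4+0=4
L[2]='d': occ=1, LF[2]=C('d')+1=4+1=5
L[3]='$': occ=0, LF[3]=C('$')+0=0+0=0
L[4]='d': occ=2, LF[4]=C('d')+2=4+2=6
L[5]='b': occ=0, LF[5]=C('b')+0=3+0=3
L[6]='B': occ=1, LF[6]=C('B')+1=1+1=2

Answer: 1 4 5 0 6 3 2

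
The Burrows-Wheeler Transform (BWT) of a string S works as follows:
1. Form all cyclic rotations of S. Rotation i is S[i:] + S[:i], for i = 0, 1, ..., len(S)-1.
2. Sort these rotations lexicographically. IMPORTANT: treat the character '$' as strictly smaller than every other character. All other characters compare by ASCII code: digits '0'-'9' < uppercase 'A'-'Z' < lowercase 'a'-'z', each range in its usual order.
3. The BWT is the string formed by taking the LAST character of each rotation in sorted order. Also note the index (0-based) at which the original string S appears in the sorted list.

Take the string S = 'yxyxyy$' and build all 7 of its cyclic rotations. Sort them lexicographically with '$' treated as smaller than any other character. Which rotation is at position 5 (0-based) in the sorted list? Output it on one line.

Answer: yxyy$yx

Derivation:
All 7 rotations (rotation i = S[i:]+S[:i]):
  rot[0] = yxyxyy$
  rot[1] = xyxyy$y
  rot[2] = yxyy$yx
  rot[3] = xyy$yxy
  rot[4] = yy$yxyx
  rot[5] = y$yxyxy
  rot[6] = $yxyxyy
Sorted (with $ < everything):
  sorted[0] = $yxyxyy
  sorted[1] = xyxyy$y
  sorted[2] = xyy$yxy
  sorted[3] = y$yxyxy
  sorted[4] = yxyxyy$
  sorted[5] = yxyy$yx
  sorted[6] = yy$yxyx
sorted[5] = yxyy$yx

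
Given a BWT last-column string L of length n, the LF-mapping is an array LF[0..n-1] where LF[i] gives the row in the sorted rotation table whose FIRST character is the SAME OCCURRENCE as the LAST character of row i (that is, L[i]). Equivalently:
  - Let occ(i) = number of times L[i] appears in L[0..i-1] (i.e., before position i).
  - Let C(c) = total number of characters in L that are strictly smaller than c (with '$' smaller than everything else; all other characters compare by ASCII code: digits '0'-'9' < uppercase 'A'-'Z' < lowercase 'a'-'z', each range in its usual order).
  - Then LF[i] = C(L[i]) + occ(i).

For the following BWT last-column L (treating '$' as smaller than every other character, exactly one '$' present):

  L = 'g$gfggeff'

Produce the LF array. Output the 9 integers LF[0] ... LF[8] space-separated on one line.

Answer: 5 0 6 2 7 8 1 3 4

Derivation:
Char counts: '$':1, 'e':1, 'f':3, 'g':4
C (first-col start): C('$')=0, C('e')=1, C('f')=2, C('g')=5
L[0]='g': occ=0, LF[0]=C('g')+0=5+0=5
L[1]='$': occ=0, LF[1]=C('$')+0=0+0=0
L[2]='g': occ=1, LF[2]=C('g')+1=5+1=6
L[3]='f': occ=0, LF[3]=C('f')+0=2+0=2
L[4]='g': occ=2, LF[4]=C('g')+2=5+2=7
L[5]='g': occ=3, LF[5]=C('g')+3=5+3=8
L[6]='e': occ=0, LF[6]=C('e')+0=1+0=1
L[7]='f': occ=1, LF[7]=C('f')+1=2+1=3
L[8]='f': occ=2, LF[8]=C('f')+2=2+2=4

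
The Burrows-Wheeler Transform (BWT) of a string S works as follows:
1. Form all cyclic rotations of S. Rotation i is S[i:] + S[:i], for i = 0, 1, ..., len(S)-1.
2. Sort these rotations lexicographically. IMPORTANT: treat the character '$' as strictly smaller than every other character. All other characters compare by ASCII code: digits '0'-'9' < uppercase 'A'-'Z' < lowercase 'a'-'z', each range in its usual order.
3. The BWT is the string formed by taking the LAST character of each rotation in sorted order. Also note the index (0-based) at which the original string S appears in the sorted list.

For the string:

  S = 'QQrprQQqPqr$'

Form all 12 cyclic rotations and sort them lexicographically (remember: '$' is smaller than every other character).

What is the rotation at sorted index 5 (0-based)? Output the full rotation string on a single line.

Answer: QrprQQqPqr$Q

Derivation:
All 12 rotations (rotation i = S[i:]+S[:i]):
  rot[0] = QQrprQQqPqr$
  rot[1] = QrprQQqPqr$Q
  rot[2] = rprQQqPqr$QQ
  rot[3] = prQQqPqr$QQr
  rot[4] = rQQqPqr$QQrp
  rot[5] = QQqPqr$QQrpr
  rot[6] = QqPqr$QQrprQ
  rot[7] = qPqr$QQrprQQ
  rot[8] = Pqr$QQrprQQq
  rot[9] = qr$QQrprQQqP
  rot[10] = r$QQrprQQqPq
  rot[11] = $QQrprQQqPqr
Sorted (with $ < everything):
  sorted[0] = $QQrprQQqPqr
  sorted[1] = Pqr$QQrprQQq
  sorted[2] = QQqPqr$QQrpr
  sorted[3] = QQrprQQqPqr$
  sorted[4] = QqPqr$QQrprQ
  sorted[5] = QrprQQqPqr$Q
  sorted[6] = prQQqPqr$QQr
  sorted[7] = qPqr$QQrprQQ
  sorted[8] = qr$QQrprQQqP
  sorted[9] = r$QQrprQQqPq
  sorted[10] = rQQqPqr$QQrp
  sorted[11] = rprQQqPqr$QQ
sorted[5] = QrprQQqPqr$Q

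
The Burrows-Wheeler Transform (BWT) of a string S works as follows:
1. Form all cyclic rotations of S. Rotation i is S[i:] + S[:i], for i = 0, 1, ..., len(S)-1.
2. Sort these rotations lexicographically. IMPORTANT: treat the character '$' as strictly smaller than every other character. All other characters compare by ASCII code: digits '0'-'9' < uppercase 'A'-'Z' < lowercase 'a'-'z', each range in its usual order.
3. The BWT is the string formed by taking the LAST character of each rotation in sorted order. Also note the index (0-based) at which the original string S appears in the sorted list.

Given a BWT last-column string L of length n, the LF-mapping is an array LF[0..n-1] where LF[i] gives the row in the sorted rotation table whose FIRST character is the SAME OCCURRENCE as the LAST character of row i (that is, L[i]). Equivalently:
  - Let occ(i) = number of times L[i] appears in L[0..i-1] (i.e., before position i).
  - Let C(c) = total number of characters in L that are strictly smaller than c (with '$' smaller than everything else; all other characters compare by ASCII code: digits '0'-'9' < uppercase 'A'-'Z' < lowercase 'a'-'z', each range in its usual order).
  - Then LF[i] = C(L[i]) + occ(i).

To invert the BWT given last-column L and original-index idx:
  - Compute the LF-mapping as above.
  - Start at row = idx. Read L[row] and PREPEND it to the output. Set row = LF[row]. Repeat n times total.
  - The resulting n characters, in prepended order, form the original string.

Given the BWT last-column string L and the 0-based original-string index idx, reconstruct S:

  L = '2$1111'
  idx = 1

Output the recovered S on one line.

LF mapping: 5 0 1 2 3 4
Walk LF starting at row 1, prepending L[row]:
  step 1: row=1, L[1]='$', prepend. Next row=LF[1]=0
  step 2: row=0, L[0]='2', prepend. Next row=LF[0]=5
  step 3: row=5, L[5]='1', prepend. Next row=LF[5]=4
  step 4: row=4, L[4]='1', prepend. Next row=LF[4]=3
  step 5: row=3, L[3]='1', prepend. Next row=LF[3]=2
  step 6: row=2, L[2]='1', prepend. Next row=LF[2]=1
Reversed output: 11112$

Answer: 11112$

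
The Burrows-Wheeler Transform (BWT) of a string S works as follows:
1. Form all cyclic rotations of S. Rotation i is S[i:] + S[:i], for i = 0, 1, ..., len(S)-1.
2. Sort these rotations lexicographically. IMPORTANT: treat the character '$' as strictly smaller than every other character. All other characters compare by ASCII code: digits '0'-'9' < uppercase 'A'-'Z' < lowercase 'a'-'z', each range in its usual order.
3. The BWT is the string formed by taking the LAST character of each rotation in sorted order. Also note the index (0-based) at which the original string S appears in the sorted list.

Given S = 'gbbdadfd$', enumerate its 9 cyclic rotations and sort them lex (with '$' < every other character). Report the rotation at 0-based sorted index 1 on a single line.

Answer: adfd$gbbd

Derivation:
All 9 rotations (rotation i = S[i:]+S[:i]):
  rot[0] = gbbdadfd$
  rot[1] = bbdadfd$g
  rot[2] = bdadfd$gb
  rot[3] = dadfd$gbb
  rot[4] = adfd$gbbd
  rot[5] = dfd$gbbda
  rot[6] = fd$gbbdad
  rot[7] = d$gbbdadf
  rot[8] = $gbbdadfd
Sorted (with $ < everything):
  sorted[0] = $gbbdadfd
  sorted[1] = adfd$gbbd
  sorted[2] = bbdadfd$g
  sorted[3] = bdadfd$gb
  sorted[4] = d$gbbdadf
  sorted[5] = dadfd$gbb
  sorted[6] = dfd$gbbda
  sorted[7] = fd$gbbdad
  sorted[8] = gbbdadfd$
sorted[1] = adfd$gbbd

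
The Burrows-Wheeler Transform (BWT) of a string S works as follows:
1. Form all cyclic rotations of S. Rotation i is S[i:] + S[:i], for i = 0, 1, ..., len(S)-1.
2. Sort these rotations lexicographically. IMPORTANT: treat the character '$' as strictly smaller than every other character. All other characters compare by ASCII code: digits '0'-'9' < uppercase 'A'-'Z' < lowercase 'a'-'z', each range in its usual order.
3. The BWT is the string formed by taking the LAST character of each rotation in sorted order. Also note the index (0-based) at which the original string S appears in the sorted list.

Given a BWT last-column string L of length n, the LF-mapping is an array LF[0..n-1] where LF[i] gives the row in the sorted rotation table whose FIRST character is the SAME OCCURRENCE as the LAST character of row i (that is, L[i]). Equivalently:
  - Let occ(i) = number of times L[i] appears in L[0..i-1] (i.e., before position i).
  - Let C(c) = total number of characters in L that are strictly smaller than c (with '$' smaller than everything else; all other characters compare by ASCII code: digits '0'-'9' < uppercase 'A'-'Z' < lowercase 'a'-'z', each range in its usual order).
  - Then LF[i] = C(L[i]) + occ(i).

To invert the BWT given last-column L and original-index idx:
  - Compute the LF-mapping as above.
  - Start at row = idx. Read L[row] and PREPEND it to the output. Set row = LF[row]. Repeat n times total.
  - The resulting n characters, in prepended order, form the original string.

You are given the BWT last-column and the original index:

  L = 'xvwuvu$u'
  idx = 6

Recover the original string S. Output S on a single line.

LF mapping: 7 4 6 1 5 2 0 3
Walk LF starting at row 6, prepending L[row]:
  step 1: row=6, L[6]='$', prepend. Next row=LF[6]=0
  step 2: row=0, L[0]='x', prepend. Next row=LF[0]=7
  step 3: row=7, L[7]='u', prepend. Next row=LF[7]=3
  step 4: row=3, L[3]='u', prepend. Next row=LF[3]=1
  step 5: row=1, L[1]='v', prepend. Next row=LF[1]=4
  step 6: row=4, L[4]='v', prepend. Next row=LF[4]=5
  step 7: row=5, L[5]='u', prepend. Next row=LF[5]=2
  step 8: row=2, L[2]='w', prepend. Next row=LF[2]=6
Reversed output: wuvvuux$

Answer: wuvvuux$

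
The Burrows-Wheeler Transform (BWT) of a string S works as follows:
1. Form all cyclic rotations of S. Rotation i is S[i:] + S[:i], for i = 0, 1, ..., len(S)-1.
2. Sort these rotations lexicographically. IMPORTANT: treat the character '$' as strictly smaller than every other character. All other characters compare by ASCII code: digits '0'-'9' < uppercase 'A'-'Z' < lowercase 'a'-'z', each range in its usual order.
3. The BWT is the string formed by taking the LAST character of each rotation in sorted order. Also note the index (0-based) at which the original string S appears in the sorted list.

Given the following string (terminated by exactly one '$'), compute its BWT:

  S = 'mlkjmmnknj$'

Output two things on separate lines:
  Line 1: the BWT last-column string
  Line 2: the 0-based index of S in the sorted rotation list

All 11 rotations (rotation i = S[i:]+S[:i]):
  rot[0] = mlkjmmnknj$
  rot[1] = lkjmmnknj$m
  rot[2] = kjmmnknj$ml
  rot[3] = jmmnknj$mlk
  rot[4] = mmnknj$mlkj
  rot[5] = mnknj$mlkjm
  rot[6] = nknj$mlkjmm
  rot[7] = knj$mlkjmmn
  rot[8] = nj$mlkjmmnk
  rot[9] = j$mlkjmmnkn
  rot[10] = $mlkjmmnknj
Sorted (with $ < everything):
  sorted[0] = $mlkjmmnknj  (last char: 'j')
  sorted[1] = j$mlkjmmnkn  (last char: 'n')
  sorted[2] = jmmnknj$mlk  (last char: 'k')
  sorted[3] = kjmmnknj$ml  (last char: 'l')
  sorted[4] = knj$mlkjmmn  (last char: 'n')
  sorted[5] = lkjmmnknj$m  (last char: 'm')
  sorted[6] = mlkjmmnknj$  (last char: '$')
  sorted[7] = mmnknj$mlkj  (last char: 'j')
  sorted[8] = mnknj$mlkjm  (last char: 'm')
  sorted[9] = nj$mlkjmmnk  (last char: 'k')
  sorted[10] = nknj$mlkjmm  (last char: 'm')
Last column: jnklnm$jmkm
Original string S is at sorted index 6

Answer: jnklnm$jmkm
6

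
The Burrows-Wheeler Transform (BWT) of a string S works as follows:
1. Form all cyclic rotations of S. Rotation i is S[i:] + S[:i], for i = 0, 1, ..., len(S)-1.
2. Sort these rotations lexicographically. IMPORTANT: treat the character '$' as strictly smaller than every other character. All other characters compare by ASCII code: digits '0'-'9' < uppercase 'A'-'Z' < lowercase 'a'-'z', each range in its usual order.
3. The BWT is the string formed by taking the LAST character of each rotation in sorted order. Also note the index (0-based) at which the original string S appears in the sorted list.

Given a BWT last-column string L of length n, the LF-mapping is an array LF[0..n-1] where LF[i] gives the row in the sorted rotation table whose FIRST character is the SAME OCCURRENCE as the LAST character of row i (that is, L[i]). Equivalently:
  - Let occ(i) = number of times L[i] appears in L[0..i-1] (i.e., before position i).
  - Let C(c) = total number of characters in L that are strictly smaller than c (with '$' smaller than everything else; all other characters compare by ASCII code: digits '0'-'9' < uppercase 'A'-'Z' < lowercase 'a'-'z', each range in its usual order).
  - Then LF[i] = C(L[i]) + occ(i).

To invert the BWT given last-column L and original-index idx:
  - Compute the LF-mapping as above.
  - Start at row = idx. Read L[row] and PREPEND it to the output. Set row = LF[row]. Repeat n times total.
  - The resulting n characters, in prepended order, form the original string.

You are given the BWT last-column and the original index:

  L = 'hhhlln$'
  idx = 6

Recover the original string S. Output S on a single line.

LF mapping: 1 2 3 4 5 6 0
Walk LF starting at row 6, prepending L[row]:
  step 1: row=6, L[6]='$', prepend. Next row=LF[6]=0
  step 2: row=0, L[0]='h', prepend. Next row=LF[0]=1
  step 3: row=1, L[1]='h', prepend. Next row=LF[1]=2
  step 4: row=2, L[2]='h', prepend. Next row=LF[2]=3
  step 5: row=3, L[3]='l', prepend. Next row=LF[3]=4
  step 6: row=4, L[4]='l', prepend. Next row=LF[4]=5
  step 7: row=5, L[5]='n', prepend. Next row=LF[5]=6
Reversed output: nllhhh$

Answer: nllhhh$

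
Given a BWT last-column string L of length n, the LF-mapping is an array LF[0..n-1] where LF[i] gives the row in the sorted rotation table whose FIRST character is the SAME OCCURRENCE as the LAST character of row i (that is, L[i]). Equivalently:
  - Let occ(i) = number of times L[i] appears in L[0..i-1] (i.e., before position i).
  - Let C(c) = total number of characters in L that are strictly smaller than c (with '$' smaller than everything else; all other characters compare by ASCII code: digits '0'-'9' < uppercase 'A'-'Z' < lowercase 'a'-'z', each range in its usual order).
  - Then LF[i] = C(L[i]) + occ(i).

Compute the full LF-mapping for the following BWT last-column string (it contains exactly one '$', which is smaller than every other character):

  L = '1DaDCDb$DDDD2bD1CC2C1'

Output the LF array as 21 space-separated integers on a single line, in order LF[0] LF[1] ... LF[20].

Char counts: '$':1, '1':3, '2':2, 'C':4, 'D':8, 'a':1, 'b':2
C (first-col start): C('$')=0, C('1')=1, C('2')=4, C('C')=6, C('D')=10, C('a')=18, C('b')=19
L[0]='1': occ=0, LF[0]=C('1')+0=1+0=1
L[1]='D': occ=0, LF[1]=C('D')+0=10+0=10
L[2]='a': occ=0, LF[2]=C('a')+0=18+0=18
L[3]='D': occ=1, LF[3]=C('D')+1=10+1=11
L[4]='C': occ=0, LF[4]=C('C')+0=6+0=6
L[5]='D': occ=2, LF[5]=C('D')+2=10+2=12
L[6]='b': occ=0, LF[6]=C('b')+0=19+0=19
L[7]='$': occ=0, LF[7]=C('$')+0=0+0=0
L[8]='D': occ=3, LF[8]=C('D')+3=10+3=13
L[9]='D': occ=4, LF[9]=C('D')+4=10+4=14
L[10]='D': occ=5, LF[10]=C('D')+5=10+5=15
L[11]='D': occ=6, LF[11]=C('D')+6=10+6=16
L[12]='2': occ=0, LF[12]=C('2')+0=4+0=4
L[13]='b': occ=1, LF[13]=C('b')+1=19+1=20
L[14]='D': occ=7, LF[14]=C('D')+7=10+7=17
L[15]='1': occ=1, LF[15]=C('1')+1=1+1=2
L[16]='C': occ=1, LF[16]=C('C')+1=6+1=7
L[17]='C': occ=2, LF[17]=C('C')+2=6+2=8
L[18]='2': occ=1, LF[18]=C('2')+1=4+1=5
L[19]='C': occ=3, LF[19]=C('C')+3=6+3=9
L[20]='1': occ=2, LF[20]=C('1')+2=1+2=3

Answer: 1 10 18 11 6 12 19 0 13 14 15 16 4 20 17 2 7 8 5 9 3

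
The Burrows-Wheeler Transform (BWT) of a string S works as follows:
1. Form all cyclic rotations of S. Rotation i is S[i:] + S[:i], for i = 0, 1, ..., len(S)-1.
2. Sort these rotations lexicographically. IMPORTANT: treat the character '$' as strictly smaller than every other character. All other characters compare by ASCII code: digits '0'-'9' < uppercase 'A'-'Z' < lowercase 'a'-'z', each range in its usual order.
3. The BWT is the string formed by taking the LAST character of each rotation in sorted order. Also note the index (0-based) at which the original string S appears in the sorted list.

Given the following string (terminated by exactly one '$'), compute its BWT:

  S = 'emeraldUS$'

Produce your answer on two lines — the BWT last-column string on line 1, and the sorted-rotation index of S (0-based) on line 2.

All 10 rotations (rotation i = S[i:]+S[:i]):
  rot[0] = emeraldUS$
  rot[1] = meraldUS$e
  rot[2] = eraldUS$em
  rot[3] = raldUS$eme
  rot[4] = aldUS$emer
  rot[5] = ldUS$emera
  rot[6] = dUS$emeral
  rot[7] = US$emerald
  rot[8] = S$emeraldU
  rot[9] = $emeraldUS
Sorted (with $ < everything):
  sorted[0] = $emeraldUS  (last char: 'S')
  sorted[1] = S$emeraldU  (last char: 'U')
  sorted[2] = US$emerald  (last char: 'd')
  sorted[3] = aldUS$emer  (last char: 'r')
  sorted[4] = dUS$emeral  (last char: 'l')
  sorted[5] = emeraldUS$  (last char: '$')
  sorted[6] = eraldUS$em  (last char: 'm')
  sorted[7] = ldUS$emera  (last char: 'a')
  sorted[8] = meraldUS$e  (last char: 'e')
  sorted[9] = raldUS$eme  (last char: 'e')
Last column: SUdrl$maee
Original string S is at sorted index 5

Answer: SUdrl$maee
5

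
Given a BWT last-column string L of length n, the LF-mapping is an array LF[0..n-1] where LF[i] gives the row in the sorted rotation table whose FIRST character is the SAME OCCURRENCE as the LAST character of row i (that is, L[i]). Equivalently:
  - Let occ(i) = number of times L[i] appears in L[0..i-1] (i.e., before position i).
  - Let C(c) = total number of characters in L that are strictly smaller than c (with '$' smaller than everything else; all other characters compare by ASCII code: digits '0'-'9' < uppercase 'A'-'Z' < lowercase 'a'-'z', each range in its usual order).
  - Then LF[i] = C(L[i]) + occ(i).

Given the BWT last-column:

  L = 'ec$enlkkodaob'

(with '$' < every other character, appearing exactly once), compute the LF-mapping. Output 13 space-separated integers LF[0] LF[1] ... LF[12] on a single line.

Char counts: '$':1, 'a':1, 'b':1, 'c':1, 'd':1, 'e':2, 'k':2, 'l':1, 'n':1, 'o':2
C (first-col start): C('$')=0, C('a')=1, C('b')=2, C('c')=3, C('d')=4, C('e')=5, C('k')=7, C('l')=9, C('n')=10, C('o')=11
L[0]='e': occ=0, LF[0]=C('e')+0=5+0=5
L[1]='c': occ=0, LF[1]=C('c')+0=3+0=3
L[2]='$': occ=0, LF[2]=C('$')+0=0+0=0
L[3]='e': occ=1, LF[3]=C('e')+1=5+1=6
L[4]='n': occ=0, LF[4]=C('n')+0=10+0=10
L[5]='l': occ=0, LF[5]=C('l')+0=9+0=9
L[6]='k': occ=0, LF[6]=C('k')+0=7+0=7
L[7]='k': occ=1, LF[7]=C('k')+1=7+1=8
L[8]='o': occ=0, LF[8]=C('o')+0=11+0=11
L[9]='d': occ=0, LF[9]=C('d')+0=4+0=4
L[10]='a': occ=0, LF[10]=C('a')+0=1+0=1
L[11]='o': occ=1, LF[11]=C('o')+1=11+1=12
L[12]='b': occ=0, LF[12]=C('b')+0=2+0=2

Answer: 5 3 0 6 10 9 7 8 11 4 1 12 2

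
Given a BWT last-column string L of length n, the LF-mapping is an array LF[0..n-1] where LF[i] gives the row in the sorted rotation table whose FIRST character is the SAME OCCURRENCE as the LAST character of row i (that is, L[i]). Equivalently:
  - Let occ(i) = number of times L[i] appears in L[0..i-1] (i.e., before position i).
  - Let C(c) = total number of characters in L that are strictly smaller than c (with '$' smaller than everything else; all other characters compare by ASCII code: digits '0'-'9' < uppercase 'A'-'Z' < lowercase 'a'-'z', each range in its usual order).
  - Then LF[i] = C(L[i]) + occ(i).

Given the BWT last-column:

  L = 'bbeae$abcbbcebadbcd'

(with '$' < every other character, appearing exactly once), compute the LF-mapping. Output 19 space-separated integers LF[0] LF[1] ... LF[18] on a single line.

Char counts: '$':1, 'a':3, 'b':7, 'c':3, 'd':2, 'e':3
C (first-col start): C('$')=0, C('a')=1, C('b')=4, C('c')=11, C('d')=14, C('e')=16
L[0]='b': occ=0, LF[0]=C('b')+0=4+0=4
L[1]='b': occ=1, LF[1]=C('b')+1=4+1=5
L[2]='e': occ=0, LF[2]=C('e')+0=16+0=16
L[3]='a': occ=0, LF[3]=C('a')+0=1+0=1
L[4]='e': occ=1, LF[4]=C('e')+1=16+1=17
L[5]='$': occ=0, LF[5]=C('$')+0=0+0=0
L[6]='a': occ=1, LF[6]=C('a')+1=1+1=2
L[7]='b': occ=2, LF[7]=C('b')+2=4+2=6
L[8]='c': occ=0, LF[8]=C('c')+0=11+0=11
L[9]='b': occ=3, LF[9]=C('b')+3=4+3=7
L[10]='b': occ=4, LF[10]=C('b')+4=4+4=8
L[11]='c': occ=1, LF[11]=C('c')+1=11+1=12
L[12]='e': occ=2, LF[12]=C('e')+2=16+2=18
L[13]='b': occ=5, LF[13]=C('b')+5=4+5=9
L[14]='a': occ=2, LF[14]=C('a')+2=1+2=3
L[15]='d': occ=0, LF[15]=C('d')+0=14+0=14
L[16]='b': occ=6, LF[16]=C('b')+6=4+6=10
L[17]='c': occ=2, LF[17]=C('c')+2=11+2=13
L[18]='d': occ=1, LF[18]=C('d')+1=14+1=15

Answer: 4 5 16 1 17 0 2 6 11 7 8 12 18 9 3 14 10 13 15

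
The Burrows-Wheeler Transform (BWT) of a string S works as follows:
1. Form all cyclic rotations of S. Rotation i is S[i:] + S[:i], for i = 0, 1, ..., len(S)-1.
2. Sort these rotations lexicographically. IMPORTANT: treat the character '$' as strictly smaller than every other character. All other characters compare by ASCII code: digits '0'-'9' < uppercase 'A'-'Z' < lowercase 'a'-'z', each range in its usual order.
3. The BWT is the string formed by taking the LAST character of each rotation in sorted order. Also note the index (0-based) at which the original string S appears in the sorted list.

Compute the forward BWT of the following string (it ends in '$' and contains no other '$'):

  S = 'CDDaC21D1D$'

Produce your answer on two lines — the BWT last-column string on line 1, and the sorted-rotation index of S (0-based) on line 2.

Answer: DD2Ca$11CDD
5

Derivation:
All 11 rotations (rotation i = S[i:]+S[:i]):
  rot[0] = CDDaC21D1D$
  rot[1] = DDaC21D1D$C
  rot[2] = DaC21D1D$CD
  rot[3] = aC21D1D$CDD
  rot[4] = C21D1D$CDDa
  rot[5] = 21D1D$CDDaC
  rot[6] = 1D1D$CDDaC2
  rot[7] = D1D$CDDaC21
  rot[8] = 1D$CDDaC21D
  rot[9] = D$CDDaC21D1
  rot[10] = $CDDaC21D1D
Sorted (with $ < everything):
  sorted[0] = $CDDaC21D1D  (last char: 'D')
  sorted[1] = 1D$CDDaC21D  (last char: 'D')
  sorted[2] = 1D1D$CDDaC2  (last char: '2')
  sorted[3] = 21D1D$CDDaC  (last char: 'C')
  sorted[4] = C21D1D$CDDa  (last char: 'a')
  sorted[5] = CDDaC21D1D$  (last char: '$')
  sorted[6] = D$CDDaC21D1  (last char: '1')
  sorted[7] = D1D$CDDaC21  (last char: '1')
  sorted[8] = DDaC21D1D$C  (last char: 'C')
  sorted[9] = DaC21D1D$CD  (last char: 'D')
  sorted[10] = aC21D1D$CDD  (last char: 'D')
Last column: DD2Ca$11CDD
Original string S is at sorted index 5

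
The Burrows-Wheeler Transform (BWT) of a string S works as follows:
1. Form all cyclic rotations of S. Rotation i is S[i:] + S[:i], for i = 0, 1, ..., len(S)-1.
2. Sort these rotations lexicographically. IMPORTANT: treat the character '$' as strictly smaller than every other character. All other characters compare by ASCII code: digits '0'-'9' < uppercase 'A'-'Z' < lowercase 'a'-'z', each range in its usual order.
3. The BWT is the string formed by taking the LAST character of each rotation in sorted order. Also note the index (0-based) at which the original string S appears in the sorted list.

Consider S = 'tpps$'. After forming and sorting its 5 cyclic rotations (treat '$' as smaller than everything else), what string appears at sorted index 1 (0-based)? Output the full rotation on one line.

All 5 rotations (rotation i = S[i:]+S[:i]):
  rot[0] = tpps$
  rot[1] = pps$t
  rot[2] = ps$tp
  rot[3] = s$tpp
  rot[4] = $tpps
Sorted (with $ < everything):
  sorted[0] = $tpps
  sorted[1] = pps$t
  sorted[2] = ps$tp
  sorted[3] = s$tpp
  sorted[4] = tpps$
sorted[1] = pps$t

Answer: pps$t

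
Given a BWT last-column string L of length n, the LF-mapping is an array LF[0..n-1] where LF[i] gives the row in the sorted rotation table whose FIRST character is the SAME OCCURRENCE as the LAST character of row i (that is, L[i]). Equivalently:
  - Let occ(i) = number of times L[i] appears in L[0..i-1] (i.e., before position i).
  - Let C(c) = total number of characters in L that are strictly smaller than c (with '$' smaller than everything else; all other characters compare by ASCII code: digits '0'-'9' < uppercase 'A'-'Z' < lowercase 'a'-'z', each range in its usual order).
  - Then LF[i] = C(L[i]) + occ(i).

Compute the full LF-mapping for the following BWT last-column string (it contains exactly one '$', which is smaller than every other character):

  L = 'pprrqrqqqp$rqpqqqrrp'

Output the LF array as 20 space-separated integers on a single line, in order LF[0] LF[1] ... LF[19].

Char counts: '$':1, 'p':5, 'q':8, 'r':6
C (first-col start): C('$')=0, C('p')=1, C('q')=6, C('r')=14
L[0]='p': occ=0, LF[0]=C('p')+0=1+0=1
L[1]='p': occ=1, LF[1]=C('p')+1=1+1=2
L[2]='r': occ=0, LF[2]=C('r')+0=14+0=14
L[3]='r': occ=1, LF[3]=C('r')+1=14+1=15
L[4]='q': occ=0, LF[4]=C('q')+0=6+0=6
L[5]='r': occ=2, LF[5]=C('r')+2=14+2=16
L[6]='q': occ=1, LF[6]=C('q')+1=6+1=7
L[7]='q': occ=2, LF[7]=C('q')+2=6+2=8
L[8]='q': occ=3, LF[8]=C('q')+3=6+3=9
L[9]='p': occ=2, LF[9]=C('p')+2=1+2=3
L[10]='$': occ=0, LF[10]=C('$')+0=0+0=0
L[11]='r': occ=3, LF[11]=C('r')+3=14+3=17
L[12]='q': occ=4, LF[12]=C('q')+4=6+4=10
L[13]='p': occ=3, LF[13]=C('p')+3=1+3=4
L[14]='q': occ=5, LF[14]=C('q')+5=6+5=11
L[15]='q': occ=6, LF[15]=C('q')+6=6+6=12
L[16]='q': occ=7, LF[16]=C('q')+7=6+7=13
L[17]='r': occ=4, LF[17]=C('r')+4=14+4=18
L[18]='r': occ=5, LF[18]=C('r')+5=14+5=19
L[19]='p': occ=4, LF[19]=C('p')+4=1+4=5

Answer: 1 2 14 15 6 16 7 8 9 3 0 17 10 4 11 12 13 18 19 5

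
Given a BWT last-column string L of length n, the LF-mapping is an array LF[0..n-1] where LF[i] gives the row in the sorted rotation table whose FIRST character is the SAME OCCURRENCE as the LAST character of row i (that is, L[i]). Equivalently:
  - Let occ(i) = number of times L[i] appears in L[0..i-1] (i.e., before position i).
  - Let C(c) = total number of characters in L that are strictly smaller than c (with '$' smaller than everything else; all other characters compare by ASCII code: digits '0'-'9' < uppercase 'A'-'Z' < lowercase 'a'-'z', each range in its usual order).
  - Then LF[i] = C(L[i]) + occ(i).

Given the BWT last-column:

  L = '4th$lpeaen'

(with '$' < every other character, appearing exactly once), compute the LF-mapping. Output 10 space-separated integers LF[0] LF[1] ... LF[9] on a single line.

Char counts: '$':1, '4':1, 'a':1, 'e':2, 'h':1, 'l':1, 'n':1, 'p':1, 't':1
C (first-col start): C('$')=0, C('4')=1, C('a')=2, C('e')=3, C('h')=5, C('l')=6, C('n')=7, C('p')=8, C('t')=9
L[0]='4': occ=0, LF[0]=C('4')+0=1+0=1
L[1]='t': occ=0, LF[1]=C('t')+0=9+0=9
L[2]='h': occ=0, LF[2]=C('h')+0=5+0=5
L[3]='$': occ=0, LF[3]=C('$')+0=0+0=0
L[4]='l': occ=0, LF[4]=C('l')+0=6+0=6
L[5]='p': occ=0, LF[5]=C('p')+0=8+0=8
L[6]='e': occ=0, LF[6]=C('e')+0=3+0=3
L[7]='a': occ=0, LF[7]=C('a')+0=2+0=2
L[8]='e': occ=1, LF[8]=C('e')+1=3+1=4
L[9]='n': occ=0, LF[9]=C('n')+0=7+0=7

Answer: 1 9 5 0 6 8 3 2 4 7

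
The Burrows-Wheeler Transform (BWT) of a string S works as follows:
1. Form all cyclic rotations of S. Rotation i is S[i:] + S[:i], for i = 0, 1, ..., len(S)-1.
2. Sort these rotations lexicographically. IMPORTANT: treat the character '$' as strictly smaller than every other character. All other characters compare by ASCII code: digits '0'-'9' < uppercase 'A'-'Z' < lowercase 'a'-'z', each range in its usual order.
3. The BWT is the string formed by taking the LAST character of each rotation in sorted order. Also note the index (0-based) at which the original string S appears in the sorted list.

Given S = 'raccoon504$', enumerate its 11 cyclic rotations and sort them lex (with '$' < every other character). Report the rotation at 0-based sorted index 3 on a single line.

All 11 rotations (rotation i = S[i:]+S[:i]):
  rot[0] = raccoon504$
  rot[1] = accoon504$r
  rot[2] = ccoon504$ra
  rot[3] = coon504$rac
  rot[4] = oon504$racc
  rot[5] = on504$racco
  rot[6] = n504$raccoo
  rot[7] = 504$raccoon
  rot[8] = 04$raccoon5
  rot[9] = 4$raccoon50
  rot[10] = $raccoon504
Sorted (with $ < everything):
  sorted[0] = $raccoon504
  sorted[1] = 04$raccoon5
  sorted[2] = 4$raccoon50
  sorted[3] = 504$raccoon
  sorted[4] = accoon504$r
  sorted[5] = ccoon504$ra
  sorted[6] = coon504$rac
  sorted[7] = n504$raccoo
  sorted[8] = on504$racco
  sorted[9] = oon504$racc
  sorted[10] = raccoon504$
sorted[3] = 504$raccoon

Answer: 504$raccoon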